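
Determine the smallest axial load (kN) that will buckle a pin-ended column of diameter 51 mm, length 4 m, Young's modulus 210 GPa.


I = pi * d^4 / 64 = 332086.03 mm^4
L = 4000.0 mm
P_cr = pi^2 * E * I / L^2
= 9.8696 * 210000.0 * 332086.03 / 4000.0^2
= 43017.95 N = 43.0179 kN

43.0179 kN


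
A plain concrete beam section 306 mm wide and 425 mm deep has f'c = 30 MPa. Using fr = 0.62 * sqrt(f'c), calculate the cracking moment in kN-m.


fr = 0.62 * sqrt(30) = 0.62 * 5.4772 = 3.3959 MPa
I = 306 * 425^3 / 12 = 1957523437.5 mm^4
y_t = 212.5 mm
M_cr = fr * I / y_t = 3.3959 * 1957523437.5 / 212.5 N-mm
= 31.2824 kN-m

31.2824 kN-m


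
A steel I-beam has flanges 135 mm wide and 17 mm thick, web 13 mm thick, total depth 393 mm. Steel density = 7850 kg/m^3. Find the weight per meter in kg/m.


A_flanges = 2 * 135 * 17 = 4590 mm^2
A_web = (393 - 2 * 17) * 13 = 4667 mm^2
A_total = 4590 + 4667 = 9257 mm^2 = 0.009257 m^2
Weight = rho * A = 7850 * 0.009257 = 72.6675 kg/m

72.6675 kg/m


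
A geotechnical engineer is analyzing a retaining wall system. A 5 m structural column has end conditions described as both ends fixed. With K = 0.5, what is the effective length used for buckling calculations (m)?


L_eff = K * L
= 0.5 * 5
= 2.5 m

2.5 m


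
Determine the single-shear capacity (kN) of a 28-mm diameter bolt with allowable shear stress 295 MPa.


A = pi * d^2 / 4 = pi * 28^2 / 4 = 615.7522 mm^2
V = f_v * A / 1000 = 295 * 615.7522 / 1000
= 181.6469 kN

181.6469 kN


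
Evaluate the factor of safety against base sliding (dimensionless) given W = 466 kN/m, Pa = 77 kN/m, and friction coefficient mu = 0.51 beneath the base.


Resisting force = mu * W = 0.51 * 466 = 237.66 kN/m
FOS = Resisting / Driving = 237.66 / 77
= 3.0865 (dimensionless)

3.0865 (dimensionless)


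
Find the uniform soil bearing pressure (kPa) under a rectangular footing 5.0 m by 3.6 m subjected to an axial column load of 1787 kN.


A = 5.0 * 3.6 = 18.0 m^2
q = P / A = 1787 / 18.0
= 99.2778 kPa

99.2778 kPa


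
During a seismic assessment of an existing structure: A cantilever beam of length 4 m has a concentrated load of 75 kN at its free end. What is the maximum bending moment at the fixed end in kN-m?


For a cantilever with a point load at the free end:
M_max = P * L = 75 * 4 = 300 kN-m

300 kN-m


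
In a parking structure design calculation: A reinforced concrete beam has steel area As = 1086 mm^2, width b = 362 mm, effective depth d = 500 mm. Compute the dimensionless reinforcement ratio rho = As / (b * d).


rho = As / (b * d)
= 1086 / (362 * 500)
= 1086 / 181000
= 0.006 (dimensionless)

0.006 (dimensionless)


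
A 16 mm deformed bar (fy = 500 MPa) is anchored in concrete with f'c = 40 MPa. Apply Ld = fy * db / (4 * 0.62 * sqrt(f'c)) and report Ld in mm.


Ld = (fy * db) / (4 * 0.62 * sqrt(f'c))
= (500 * 16) / (4 * 0.62 * sqrt(40))
= 8000 / 15.6849
= 510.04 mm

510.04 mm


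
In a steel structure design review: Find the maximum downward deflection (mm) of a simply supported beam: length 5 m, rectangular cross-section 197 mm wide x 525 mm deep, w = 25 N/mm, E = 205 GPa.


I = 197 * 525^3 / 12 = 2375542968.75 mm^4
L = 5000.0 mm, w = 25 N/mm, E = 205000.0 MPa
delta = 5 * w * L^4 / (384 * E * I)
= 5 * 25 * 5000.0^4 / (384 * 205000.0 * 2375542968.75)
= 0.4178 mm

0.4178 mm


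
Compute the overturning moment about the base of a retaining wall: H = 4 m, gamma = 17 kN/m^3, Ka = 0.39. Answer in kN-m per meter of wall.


Pa = 0.5 * Ka * gamma * H^2
= 0.5 * 0.39 * 17 * 4^2
= 53.04 kN/m
Arm = H / 3 = 4 / 3 = 1.3333 m
Mo = Pa * arm = Pa * H / 3 = 53.04 * 4 / 3 = 70.72 kN-m/m

70.72 kN-m/m


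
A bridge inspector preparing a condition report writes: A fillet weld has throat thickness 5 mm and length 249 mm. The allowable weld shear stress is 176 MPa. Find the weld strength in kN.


Strength = throat * length * allowable stress
= 5 * 249 * 176 N
= 219120 N
= 219.12 kN

219.12 kN


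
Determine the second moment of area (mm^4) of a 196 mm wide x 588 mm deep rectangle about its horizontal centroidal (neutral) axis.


I = b * h^3 / 12
= 196 * 588^3 / 12
= 196 * 203297472 / 12
= 3320525376.0 mm^4

3320525376.0 mm^4


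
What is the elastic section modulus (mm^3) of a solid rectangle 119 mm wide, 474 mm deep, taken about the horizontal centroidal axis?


S = b * h^2 / 6
= 119 * 474^2 / 6
= 119 * 224676 / 6
= 4456074.0 mm^3

4456074.0 mm^3


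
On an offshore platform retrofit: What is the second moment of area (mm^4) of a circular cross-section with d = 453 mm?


r = d / 2 = 453 / 2 = 226.5 mm
I = pi * r^4 / 4 = pi * 226.5^4 / 4
= 2067105805.77 mm^4

2067105805.77 mm^4


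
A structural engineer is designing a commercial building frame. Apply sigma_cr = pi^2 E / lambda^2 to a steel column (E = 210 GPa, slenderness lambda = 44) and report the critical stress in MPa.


sigma_cr = pi^2 * E / lambda^2
= 9.8696 * 210000.0 / 44^2
= 9.8696 * 210000.0 / 1936
= 1070.5666 MPa

1070.5666 MPa


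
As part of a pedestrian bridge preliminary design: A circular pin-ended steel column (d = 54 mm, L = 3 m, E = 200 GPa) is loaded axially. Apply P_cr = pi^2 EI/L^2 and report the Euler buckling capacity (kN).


I = pi * d^4 / 64 = 417392.79 mm^4
L = 3000.0 mm
P_cr = pi^2 * E * I / L^2
= 9.8696 * 200000.0 * 417392.79 / 3000.0^2
= 91544.48 N = 91.5445 kN

91.5445 kN


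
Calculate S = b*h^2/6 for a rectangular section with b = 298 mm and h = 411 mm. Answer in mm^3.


S = b * h^2 / 6
= 298 * 411^2 / 6
= 298 * 168921 / 6
= 8389743.0 mm^3

8389743.0 mm^3


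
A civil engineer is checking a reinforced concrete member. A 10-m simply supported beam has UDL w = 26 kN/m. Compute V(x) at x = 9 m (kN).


R_A = w * L / 2 = 26 * 10 / 2 = 130.0 kN
V(x) = R_A - w * x = 130.0 - 26 * 9
= -104.0 kN

-104.0 kN


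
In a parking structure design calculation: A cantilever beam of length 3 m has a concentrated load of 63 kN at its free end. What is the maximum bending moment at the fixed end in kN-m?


For a cantilever with a point load at the free end:
M_max = P * L = 63 * 3 = 189 kN-m

189 kN-m


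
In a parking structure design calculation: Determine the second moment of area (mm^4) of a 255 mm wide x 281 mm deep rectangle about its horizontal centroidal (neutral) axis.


I = b * h^3 / 12
= 255 * 281^3 / 12
= 255 * 22188041 / 12
= 471495871.25 mm^4

471495871.25 mm^4


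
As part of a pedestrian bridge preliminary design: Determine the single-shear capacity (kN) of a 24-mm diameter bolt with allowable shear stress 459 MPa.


A = pi * d^2 / 4 = pi * 24^2 / 4 = 452.3893 mm^2
V = f_v * A / 1000 = 459 * 452.3893 / 1000
= 207.6467 kN

207.6467 kN


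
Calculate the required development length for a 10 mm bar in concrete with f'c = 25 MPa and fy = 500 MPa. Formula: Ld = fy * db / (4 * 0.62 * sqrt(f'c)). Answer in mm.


Ld = (fy * db) / (4 * 0.62 * sqrt(f'c))
= (500 * 10) / (4 * 0.62 * sqrt(25))
= 5000 / 12.4
= 403.23 mm

403.23 mm


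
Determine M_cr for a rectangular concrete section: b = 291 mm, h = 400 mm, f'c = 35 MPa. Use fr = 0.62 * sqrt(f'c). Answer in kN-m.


fr = 0.62 * sqrt(35) = 0.62 * 5.9161 = 3.668 MPa
I = 291 * 400^3 / 12 = 1552000000.0 mm^4
y_t = 200.0 mm
M_cr = fr * I / y_t = 3.668 * 1552000000.0 / 200.0 N-mm
= 28.4634 kN-m

28.4634 kN-m


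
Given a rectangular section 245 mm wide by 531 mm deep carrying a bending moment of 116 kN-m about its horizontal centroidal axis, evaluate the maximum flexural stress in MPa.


I = b * h^3 / 12 = 245 * 531^3 / 12 = 3056809691.25 mm^4
y = h / 2 = 531 / 2 = 265.5 mm
M = 116 kN-m = 116000000.0 N-mm
sigma = M * y / I = 116000000.0 * 265.5 / 3056809691.25
= 10.08 MPa

10.08 MPa


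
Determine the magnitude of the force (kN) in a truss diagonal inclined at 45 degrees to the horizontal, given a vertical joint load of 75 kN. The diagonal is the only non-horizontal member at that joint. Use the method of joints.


At the joint, only the diagonal has a vertical component, so vertical equilibrium gives:
F * sin(45) = 75
F = 75 / sin(45)
= 75 / 0.707107
= 106.07 kN

106.07 kN


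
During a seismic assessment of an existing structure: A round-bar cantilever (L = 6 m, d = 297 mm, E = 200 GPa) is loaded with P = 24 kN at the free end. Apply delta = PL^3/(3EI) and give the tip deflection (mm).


I = pi * d^4 / 64 = pi * 297^4 / 64 = 381940485.65 mm^4
L = 6000.0 mm, P = 24000.0 N, E = 200000.0 MPa
delta = P * L^3 / (3 * E * I)
= 24000.0 * 6000.0^3 / (3 * 200000.0 * 381940485.65)
= 22.6213 mm

22.6213 mm


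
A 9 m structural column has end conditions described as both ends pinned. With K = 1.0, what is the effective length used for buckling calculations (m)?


L_eff = K * L
= 1.0 * 9
= 9.0 m

9.0 m


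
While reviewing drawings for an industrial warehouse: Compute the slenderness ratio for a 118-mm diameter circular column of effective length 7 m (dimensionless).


Radius of gyration r = d / 4 = 118 / 4 = 29.5 mm
L_eff = 7000.0 mm
Slenderness ratio = L / r = 7000.0 / 29.5 = 237.29 (dimensionless)

237.29 (dimensionless)


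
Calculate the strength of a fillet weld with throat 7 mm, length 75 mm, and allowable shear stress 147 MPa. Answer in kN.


Strength = throat * length * allowable stress
= 7 * 75 * 147 N
= 77175 N
= 77.17 kN

77.17 kN


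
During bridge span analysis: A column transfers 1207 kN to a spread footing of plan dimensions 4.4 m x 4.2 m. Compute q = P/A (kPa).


A = 4.4 * 4.2 = 18.48 m^2
q = P / A = 1207 / 18.48
= 65.3139 kPa

65.3139 kPa


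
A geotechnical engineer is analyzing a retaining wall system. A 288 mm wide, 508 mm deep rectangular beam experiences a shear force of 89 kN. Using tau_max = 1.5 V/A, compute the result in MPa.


A = b * h = 288 * 508 = 146304 mm^2
V = 89 kN = 89000.0 N
tau_max = 1.5 * V / A = 1.5 * 89000.0 / 146304
= 0.9125 MPa

0.9125 MPa


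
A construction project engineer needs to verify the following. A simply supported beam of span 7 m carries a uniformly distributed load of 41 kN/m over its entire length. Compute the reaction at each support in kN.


Total load = w * L = 41 * 7 = 287 kN
By symmetry, each reaction R = total / 2 = 287 / 2 = 143.5 kN

143.5 kN


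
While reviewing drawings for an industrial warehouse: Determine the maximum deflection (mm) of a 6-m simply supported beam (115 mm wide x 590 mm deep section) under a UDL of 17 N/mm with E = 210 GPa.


I = 115 * 590^3 / 12 = 1968215416.67 mm^4
L = 6000.0 mm, w = 17 N/mm, E = 210000.0 MPa
delta = 5 * w * L^4 / (384 * E * I)
= 5 * 17 * 6000.0^4 / (384 * 210000.0 * 1968215416.67)
= 0.6941 mm

0.6941 mm


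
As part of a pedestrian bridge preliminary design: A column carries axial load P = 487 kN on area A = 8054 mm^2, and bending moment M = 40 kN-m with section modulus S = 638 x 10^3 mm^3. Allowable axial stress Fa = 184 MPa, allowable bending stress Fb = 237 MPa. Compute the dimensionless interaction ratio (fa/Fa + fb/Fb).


f_a = P / A = 487000.0 / 8054 = 60.4668 MPa
f_b = M / S = 40000000.0 / 638000.0 = 62.6959 MPa
Ratio = f_a / Fa + f_b / Fb
= 60.4668 / 184 + 62.6959 / 237
= 0.5932 (dimensionless)

0.5932 (dimensionless)


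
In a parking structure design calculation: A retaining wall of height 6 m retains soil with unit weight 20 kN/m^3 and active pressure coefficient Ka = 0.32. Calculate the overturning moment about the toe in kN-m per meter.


Pa = 0.5 * Ka * gamma * H^2
= 0.5 * 0.32 * 20 * 6^2
= 115.2 kN/m
Arm = H / 3 = 6 / 3 = 2.0 m
Mo = Pa * arm = Pa * H / 3 = 115.2 * 6 / 3 = 230.4 kN-m/m

230.4 kN-m/m


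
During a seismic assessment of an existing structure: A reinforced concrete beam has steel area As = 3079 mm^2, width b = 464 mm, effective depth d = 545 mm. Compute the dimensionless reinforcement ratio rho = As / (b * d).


rho = As / (b * d)
= 3079 / (464 * 545)
= 3079 / 252880
= 0.012176 (dimensionless)

0.012176 (dimensionless)


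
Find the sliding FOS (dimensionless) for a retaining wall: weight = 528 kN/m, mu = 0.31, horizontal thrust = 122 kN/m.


Resisting force = mu * W = 0.31 * 528 = 163.68 kN/m
FOS = Resisting / Driving = 163.68 / 122
= 1.3416 (dimensionless)

1.3416 (dimensionless)


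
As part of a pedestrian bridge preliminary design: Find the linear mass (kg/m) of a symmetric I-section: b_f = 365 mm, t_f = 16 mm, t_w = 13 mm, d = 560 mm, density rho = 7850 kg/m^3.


A_flanges = 2 * 365 * 16 = 11680 mm^2
A_web = (560 - 2 * 16) * 13 = 6864 mm^2
A_total = 11680 + 6864 = 18544 mm^2 = 0.018544 m^2
Weight = rho * A = 7850 * 0.018544 = 145.5704 kg/m

145.5704 kg/m


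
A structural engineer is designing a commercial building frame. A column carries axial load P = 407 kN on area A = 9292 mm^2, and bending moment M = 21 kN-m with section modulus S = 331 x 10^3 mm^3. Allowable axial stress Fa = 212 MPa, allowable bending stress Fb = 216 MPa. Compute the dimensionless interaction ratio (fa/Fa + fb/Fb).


f_a = P / A = 407000.0 / 9292 = 43.8011 MPa
f_b = M / S = 21000000.0 / 331000.0 = 63.4441 MPa
Ratio = f_a / Fa + f_b / Fb
= 43.8011 / 212 + 63.4441 / 216
= 0.5003 (dimensionless)

0.5003 (dimensionless)


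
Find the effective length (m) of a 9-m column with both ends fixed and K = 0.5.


L_eff = K * L
= 0.5 * 9
= 4.5 m

4.5 m


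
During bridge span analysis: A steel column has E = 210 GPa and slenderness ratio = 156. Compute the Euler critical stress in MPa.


sigma_cr = pi^2 * E / lambda^2
= 9.8696 * 210000.0 / 156^2
= 9.8696 * 210000.0 / 24336
= 85.1667 MPa

85.1667 MPa


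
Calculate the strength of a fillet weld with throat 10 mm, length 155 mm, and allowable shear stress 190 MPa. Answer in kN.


Strength = throat * length * allowable stress
= 10 * 155 * 190 N
= 294500 N
= 294.5 kN

294.5 kN


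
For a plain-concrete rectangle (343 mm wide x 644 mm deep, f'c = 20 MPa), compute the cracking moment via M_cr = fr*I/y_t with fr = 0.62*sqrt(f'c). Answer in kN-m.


fr = 0.62 * sqrt(20) = 0.62 * 4.4721 = 2.7727 MPa
I = 343 * 644^3 / 12 = 7634322042.67 mm^4
y_t = 322.0 mm
M_cr = fr * I / y_t = 2.7727 * 7634322042.67 / 322.0 N-mm
= 65.7387 kN-m

65.7387 kN-m


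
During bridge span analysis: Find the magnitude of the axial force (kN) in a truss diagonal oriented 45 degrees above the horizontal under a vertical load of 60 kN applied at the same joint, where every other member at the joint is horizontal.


At the joint, only the diagonal has a vertical component, so vertical equilibrium gives:
F * sin(45) = 60
F = 60 / sin(45)
= 60 / 0.707107
= 84.85 kN

84.85 kN


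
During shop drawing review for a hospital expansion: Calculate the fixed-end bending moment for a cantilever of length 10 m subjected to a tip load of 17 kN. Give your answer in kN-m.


For a cantilever with a point load at the free end:
M_max = P * L = 17 * 10 = 170 kN-m

170 kN-m


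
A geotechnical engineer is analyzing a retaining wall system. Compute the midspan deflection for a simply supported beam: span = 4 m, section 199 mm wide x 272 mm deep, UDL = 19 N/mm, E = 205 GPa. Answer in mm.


I = 199 * 272^3 / 12 = 333717162.67 mm^4
L = 4000.0 mm, w = 19 N/mm, E = 205000.0 MPa
delta = 5 * w * L^4 / (384 * E * I)
= 5 * 19 * 4000.0^4 / (384 * 205000.0 * 333717162.67)
= 0.9258 mm

0.9258 mm


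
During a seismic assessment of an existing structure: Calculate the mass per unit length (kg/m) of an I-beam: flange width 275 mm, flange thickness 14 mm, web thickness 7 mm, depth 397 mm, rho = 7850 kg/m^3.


A_flanges = 2 * 275 * 14 = 7700 mm^2
A_web = (397 - 2 * 14) * 7 = 2583 mm^2
A_total = 7700 + 2583 = 10283 mm^2 = 0.010283 m^2
Weight = rho * A = 7850 * 0.010283 = 80.7215 kg/m

80.7215 kg/m


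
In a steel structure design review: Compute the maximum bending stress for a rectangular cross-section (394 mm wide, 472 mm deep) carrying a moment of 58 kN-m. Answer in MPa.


I = b * h^3 / 12 = 394 * 472^3 / 12 = 3452557909.33 mm^4
y = h / 2 = 472 / 2 = 236.0 mm
M = 58 kN-m = 58000000.0 N-mm
sigma = M * y / I = 58000000.0 * 236.0 / 3452557909.33
= 3.96 MPa

3.96 MPa


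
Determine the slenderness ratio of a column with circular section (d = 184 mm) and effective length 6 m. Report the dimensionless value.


Radius of gyration r = d / 4 = 184 / 4 = 46.0 mm
L_eff = 6000.0 mm
Slenderness ratio = L / r = 6000.0 / 46.0 = 130.43 (dimensionless)

130.43 (dimensionless)


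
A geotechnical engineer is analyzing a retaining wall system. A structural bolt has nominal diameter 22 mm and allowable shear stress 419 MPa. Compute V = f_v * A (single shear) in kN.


A = pi * d^2 / 4 = pi * 22^2 / 4 = 380.1327 mm^2
V = f_v * A / 1000 = 419 * 380.1327 / 1000
= 159.2756 kN

159.2756 kN


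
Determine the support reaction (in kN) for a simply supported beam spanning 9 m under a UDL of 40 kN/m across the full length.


Total load = w * L = 40 * 9 = 360 kN
By symmetry, each reaction R = total / 2 = 360 / 2 = 180.0 kN

180.0 kN


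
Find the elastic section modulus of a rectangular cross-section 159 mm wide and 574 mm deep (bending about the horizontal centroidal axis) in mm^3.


S = b * h^2 / 6
= 159 * 574^2 / 6
= 159 * 329476 / 6
= 8731114.0 mm^3

8731114.0 mm^3


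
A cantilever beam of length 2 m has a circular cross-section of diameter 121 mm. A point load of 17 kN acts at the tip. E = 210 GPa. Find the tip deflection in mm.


I = pi * d^4 / 64 = pi * 121^4 / 64 = 10522316.97 mm^4
L = 2000.0 mm, P = 17000.0 N, E = 210000.0 MPa
delta = P * L^3 / (3 * E * I)
= 17000.0 * 2000.0^3 / (3 * 210000.0 * 10522316.97)
= 20.5157 mm

20.5157 mm


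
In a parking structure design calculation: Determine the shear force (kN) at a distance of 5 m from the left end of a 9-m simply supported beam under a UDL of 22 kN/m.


R_A = w * L / 2 = 22 * 9 / 2 = 99.0 kN
V(x) = R_A - w * x = 99.0 - 22 * 5
= -11.0 kN

-11.0 kN


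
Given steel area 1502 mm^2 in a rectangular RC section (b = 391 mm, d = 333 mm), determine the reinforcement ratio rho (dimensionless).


rho = As / (b * d)
= 1502 / (391 * 333)
= 1502 / 130203
= 0.011536 (dimensionless)

0.011536 (dimensionless)


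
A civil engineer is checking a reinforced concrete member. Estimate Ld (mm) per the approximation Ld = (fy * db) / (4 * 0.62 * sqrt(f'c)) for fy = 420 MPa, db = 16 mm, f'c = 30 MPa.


Ld = (fy * db) / (4 * 0.62 * sqrt(f'c))
= (420 * 16) / (4 * 0.62 * sqrt(30))
= 6720 / 13.5835
= 494.72 mm

494.72 mm


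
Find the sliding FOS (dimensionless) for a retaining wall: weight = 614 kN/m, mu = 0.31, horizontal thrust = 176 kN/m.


Resisting force = mu * W = 0.31 * 614 = 190.34 kN/m
FOS = Resisting / Driving = 190.34 / 176
= 1.0815 (dimensionless)

1.0815 (dimensionless)


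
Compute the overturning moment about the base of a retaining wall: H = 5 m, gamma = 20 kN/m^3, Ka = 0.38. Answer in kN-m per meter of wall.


Pa = 0.5 * Ka * gamma * H^2
= 0.5 * 0.38 * 20 * 5^2
= 95.0 kN/m
Arm = H / 3 = 5 / 3 = 1.6667 m
Mo = Pa * arm = Pa * H / 3 = 95.0 * 5 / 3 = 158.3333 kN-m/m

158.3333 kN-m/m


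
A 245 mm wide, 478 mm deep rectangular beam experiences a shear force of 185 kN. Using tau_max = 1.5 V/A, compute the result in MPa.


A = b * h = 245 * 478 = 117110 mm^2
V = 185 kN = 185000.0 N
tau_max = 1.5 * V / A = 1.5 * 185000.0 / 117110
= 2.3696 MPa

2.3696 MPa


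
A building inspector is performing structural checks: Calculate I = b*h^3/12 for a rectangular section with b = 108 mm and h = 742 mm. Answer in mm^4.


I = b * h^3 / 12
= 108 * 742^3 / 12
= 108 * 408518488 / 12
= 3676666392.0 mm^4

3676666392.0 mm^4


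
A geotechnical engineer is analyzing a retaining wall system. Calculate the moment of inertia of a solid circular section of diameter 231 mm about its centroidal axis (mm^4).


r = d / 2 = 231 / 2 = 115.5 mm
I = pi * r^4 / 4 = pi * 115.5^4 / 4
= 139771240.06 mm^4

139771240.06 mm^4


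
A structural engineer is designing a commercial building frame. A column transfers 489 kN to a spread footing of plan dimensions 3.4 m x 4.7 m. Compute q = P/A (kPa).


A = 3.4 * 4.7 = 15.98 m^2
q = P / A = 489 / 15.98
= 30.6008 kPa

30.6008 kPa


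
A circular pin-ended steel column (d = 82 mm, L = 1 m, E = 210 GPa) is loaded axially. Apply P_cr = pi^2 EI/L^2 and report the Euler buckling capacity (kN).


I = pi * d^4 / 64 = 2219347.5 mm^4
L = 1000.0 mm
P_cr = pi^2 * E * I / L^2
= 9.8696 * 210000.0 * 2219347.5 / 1000.0^2
= 4599857.19 N = 4599.8572 kN

4599.8572 kN


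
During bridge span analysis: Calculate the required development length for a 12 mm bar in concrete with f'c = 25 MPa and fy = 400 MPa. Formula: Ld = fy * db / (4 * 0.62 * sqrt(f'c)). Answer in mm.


Ld = (fy * db) / (4 * 0.62 * sqrt(f'c))
= (400 * 12) / (4 * 0.62 * sqrt(25))
= 4800 / 12.4
= 387.1 mm

387.1 mm


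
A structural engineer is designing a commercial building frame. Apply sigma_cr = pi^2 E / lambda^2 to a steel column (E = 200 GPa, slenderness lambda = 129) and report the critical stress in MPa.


sigma_cr = pi^2 * E / lambda^2
= 9.8696 * 200000.0 / 129^2
= 9.8696 * 200000.0 / 16641
= 118.6179 MPa

118.6179 MPa


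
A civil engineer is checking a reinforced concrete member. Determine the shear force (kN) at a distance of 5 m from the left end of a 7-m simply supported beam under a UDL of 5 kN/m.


R_A = w * L / 2 = 5 * 7 / 2 = 17.5 kN
V(x) = R_A - w * x = 17.5 - 5 * 5
= -7.5 kN

-7.5 kN


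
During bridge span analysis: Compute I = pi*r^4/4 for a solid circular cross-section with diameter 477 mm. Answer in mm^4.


r = d / 2 = 477 / 2 = 238.5 mm
I = pi * r^4 / 4 = pi * 238.5^4 / 4
= 2541226730.23 mm^4

2541226730.23 mm^4


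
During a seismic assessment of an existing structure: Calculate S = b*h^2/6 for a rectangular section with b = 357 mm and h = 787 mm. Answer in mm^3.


S = b * h^2 / 6
= 357 * 787^2 / 6
= 357 * 619369 / 6
= 36852455.5 mm^3

36852455.5 mm^3


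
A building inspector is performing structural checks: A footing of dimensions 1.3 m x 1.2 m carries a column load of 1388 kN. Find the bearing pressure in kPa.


A = 1.3 * 1.2 = 1.56 m^2
q = P / A = 1388 / 1.56
= 889.7436 kPa

889.7436 kPa


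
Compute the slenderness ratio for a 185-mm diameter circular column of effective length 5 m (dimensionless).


Radius of gyration r = d / 4 = 185 / 4 = 46.25 mm
L_eff = 5000.0 mm
Slenderness ratio = L / r = 5000.0 / 46.25 = 108.11 (dimensionless)

108.11 (dimensionless)


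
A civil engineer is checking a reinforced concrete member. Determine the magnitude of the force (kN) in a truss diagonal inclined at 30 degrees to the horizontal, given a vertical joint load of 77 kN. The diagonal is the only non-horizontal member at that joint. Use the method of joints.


At the joint, only the diagonal has a vertical component, so vertical equilibrium gives:
F * sin(30) = 77
F = 77 / sin(30)
= 77 / 0.5
= 154.0 kN

154.0 kN


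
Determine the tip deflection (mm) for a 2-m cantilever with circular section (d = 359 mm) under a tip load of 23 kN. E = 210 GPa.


I = pi * d^4 / 64 = pi * 359^4 / 64 = 815356791.54 mm^4
L = 2000.0 mm, P = 23000.0 N, E = 210000.0 MPa
delta = P * L^3 / (3 * E * I)
= 23000.0 * 2000.0^3 / (3 * 210000.0 * 815356791.54)
= 0.3582 mm

0.3582 mm


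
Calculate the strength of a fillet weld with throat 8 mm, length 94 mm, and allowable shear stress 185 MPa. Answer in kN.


Strength = throat * length * allowable stress
= 8 * 94 * 185 N
= 139120 N
= 139.12 kN

139.12 kN


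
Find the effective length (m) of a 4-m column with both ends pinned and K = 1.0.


L_eff = K * L
= 1.0 * 4
= 4.0 m

4.0 m


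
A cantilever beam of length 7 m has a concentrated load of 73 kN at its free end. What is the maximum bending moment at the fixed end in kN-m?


For a cantilever with a point load at the free end:
M_max = P * L = 73 * 7 = 511 kN-m

511 kN-m


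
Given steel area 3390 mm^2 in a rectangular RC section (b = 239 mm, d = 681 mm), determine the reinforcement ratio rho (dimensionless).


rho = As / (b * d)
= 3390 / (239 * 681)
= 3390 / 162759
= 0.020828 (dimensionless)

0.020828 (dimensionless)


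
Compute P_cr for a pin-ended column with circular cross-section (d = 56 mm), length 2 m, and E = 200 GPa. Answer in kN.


I = pi * d^4 / 64 = 482749.69 mm^4
L = 2000.0 mm
P_cr = pi^2 * E * I / L^2
= 9.8696 * 200000.0 * 482749.69 / 2000.0^2
= 238227.42 N = 238.2274 kN

238.2274 kN


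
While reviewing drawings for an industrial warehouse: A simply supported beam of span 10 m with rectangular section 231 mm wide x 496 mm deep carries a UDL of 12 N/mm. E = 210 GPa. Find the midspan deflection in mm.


I = 231 * 496^3 / 12 = 2348960768.0 mm^4
L = 10000.0 mm, w = 12 N/mm, E = 210000.0 MPa
delta = 5 * w * L^4 / (384 * E * I)
= 5 * 12 * 10000.0^4 / (384 * 210000.0 * 2348960768.0)
= 3.1676 mm

3.1676 mm


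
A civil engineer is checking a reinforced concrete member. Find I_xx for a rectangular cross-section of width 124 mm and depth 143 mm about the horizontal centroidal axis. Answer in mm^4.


I = b * h^3 / 12
= 124 * 143^3 / 12
= 124 * 2924207 / 12
= 30216805.67 mm^4

30216805.67 mm^4


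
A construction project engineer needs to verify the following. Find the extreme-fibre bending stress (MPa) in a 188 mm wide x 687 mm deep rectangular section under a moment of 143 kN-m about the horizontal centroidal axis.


I = b * h^3 / 12 = 188 * 687^3 / 12 = 5079802347.0 mm^4
y = h / 2 = 687 / 2 = 343.5 mm
M = 143 kN-m = 143000000.0 N-mm
sigma = M * y / I = 143000000.0 * 343.5 / 5079802347.0
= 9.67 MPa

9.67 MPa


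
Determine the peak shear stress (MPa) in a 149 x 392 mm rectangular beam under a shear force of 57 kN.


A = b * h = 149 * 392 = 58408 mm^2
V = 57 kN = 57000.0 N
tau_max = 1.5 * V / A = 1.5 * 57000.0 / 58408
= 1.4638 MPa

1.4638 MPa


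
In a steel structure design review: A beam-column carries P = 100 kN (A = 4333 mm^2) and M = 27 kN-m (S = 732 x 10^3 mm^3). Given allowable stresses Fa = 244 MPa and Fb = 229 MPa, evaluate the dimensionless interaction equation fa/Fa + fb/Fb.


f_a = P / A = 100000.0 / 4333 = 23.0787 MPa
f_b = M / S = 27000000.0 / 732000.0 = 36.8852 MPa
Ratio = f_a / Fa + f_b / Fb
= 23.0787 / 244 + 36.8852 / 229
= 0.2557 (dimensionless)

0.2557 (dimensionless)


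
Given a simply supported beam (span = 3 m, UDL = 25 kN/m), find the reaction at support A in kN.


Total load = w * L = 25 * 3 = 75 kN
By symmetry, each reaction R = total / 2 = 75 / 2 = 37.5 kN

37.5 kN


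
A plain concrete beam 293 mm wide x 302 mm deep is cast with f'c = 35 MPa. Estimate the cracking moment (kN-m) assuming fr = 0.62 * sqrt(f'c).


fr = 0.62 * sqrt(35) = 0.62 * 5.9161 = 3.668 MPa
I = 293 * 302^3 / 12 = 672523095.33 mm^4
y_t = 151.0 mm
M_cr = fr * I / y_t = 3.668 * 672523095.33 / 151.0 N-mm
= 16.3364 kN-m

16.3364 kN-m


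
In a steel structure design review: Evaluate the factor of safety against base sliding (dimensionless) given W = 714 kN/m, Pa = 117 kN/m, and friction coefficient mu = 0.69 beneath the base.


Resisting force = mu * W = 0.69 * 714 = 492.66 kN/m
FOS = Resisting / Driving = 492.66 / 117
= 4.2108 (dimensionless)

4.2108 (dimensionless)


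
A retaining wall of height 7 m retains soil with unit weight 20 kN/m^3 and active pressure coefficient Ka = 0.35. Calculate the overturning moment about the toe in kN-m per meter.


Pa = 0.5 * Ka * gamma * H^2
= 0.5 * 0.35 * 20 * 7^2
= 171.5 kN/m
Arm = H / 3 = 7 / 3 = 2.3333 m
Mo = Pa * arm = Pa * H / 3 = 171.5 * 7 / 3 = 400.1667 kN-m/m

400.1667 kN-m/m


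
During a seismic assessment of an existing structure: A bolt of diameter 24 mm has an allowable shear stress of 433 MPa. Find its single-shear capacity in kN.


A = pi * d^2 / 4 = pi * 24^2 / 4 = 452.3893 mm^2
V = f_v * A / 1000 = 433 * 452.3893 / 1000
= 195.8846 kN

195.8846 kN


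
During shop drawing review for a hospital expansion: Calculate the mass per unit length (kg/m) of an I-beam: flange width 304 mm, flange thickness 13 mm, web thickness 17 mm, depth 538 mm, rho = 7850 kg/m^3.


A_flanges = 2 * 304 * 13 = 7904 mm^2
A_web = (538 - 2 * 13) * 17 = 8704 mm^2
A_total = 7904 + 8704 = 16608 mm^2 = 0.016608 m^2
Weight = rho * A = 7850 * 0.016608 = 130.3728 kg/m

130.3728 kg/m


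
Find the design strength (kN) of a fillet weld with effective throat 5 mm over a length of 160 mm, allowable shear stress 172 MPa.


Strength = throat * length * allowable stress
= 5 * 160 * 172 N
= 137600 N
= 137.6 kN

137.6 kN


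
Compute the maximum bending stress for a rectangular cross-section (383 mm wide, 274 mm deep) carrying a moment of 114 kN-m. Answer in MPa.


I = b * h^3 / 12 = 383 * 274^3 / 12 = 656552132.67 mm^4
y = h / 2 = 274 / 2 = 137.0 mm
M = 114 kN-m = 114000000.0 N-mm
sigma = M * y / I = 114000000.0 * 137.0 / 656552132.67
= 23.79 MPa

23.79 MPa


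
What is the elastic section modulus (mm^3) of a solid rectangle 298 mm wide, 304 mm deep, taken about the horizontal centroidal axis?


S = b * h^2 / 6
= 298 * 304^2 / 6
= 298 * 92416 / 6
= 4589994.67 mm^3

4589994.67 mm^3


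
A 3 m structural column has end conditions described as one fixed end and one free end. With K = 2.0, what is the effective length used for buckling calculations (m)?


L_eff = K * L
= 2.0 * 3
= 6.0 m

6.0 m


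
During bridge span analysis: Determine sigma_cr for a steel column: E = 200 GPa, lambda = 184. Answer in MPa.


sigma_cr = pi^2 * E / lambda^2
= 9.8696 * 200000.0 / 184^2
= 9.8696 * 200000.0 / 33856
= 58.3034 MPa

58.3034 MPa


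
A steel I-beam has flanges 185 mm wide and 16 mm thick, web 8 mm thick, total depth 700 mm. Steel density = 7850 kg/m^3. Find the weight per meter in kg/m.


A_flanges = 2 * 185 * 16 = 5920 mm^2
A_web = (700 - 2 * 16) * 8 = 5344 mm^2
A_total = 5920 + 5344 = 11264 mm^2 = 0.011264 m^2
Weight = rho * A = 7850 * 0.011264 = 88.4224 kg/m

88.4224 kg/m


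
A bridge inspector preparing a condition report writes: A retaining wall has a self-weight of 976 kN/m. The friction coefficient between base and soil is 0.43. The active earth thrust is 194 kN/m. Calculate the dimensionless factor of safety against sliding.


Resisting force = mu * W = 0.43 * 976 = 419.68 kN/m
FOS = Resisting / Driving = 419.68 / 194
= 2.1633 (dimensionless)

2.1633 (dimensionless)


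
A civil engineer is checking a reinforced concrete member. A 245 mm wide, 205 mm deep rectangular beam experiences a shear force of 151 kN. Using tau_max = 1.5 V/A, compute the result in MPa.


A = b * h = 245 * 205 = 50225 mm^2
V = 151 kN = 151000.0 N
tau_max = 1.5 * V / A = 1.5 * 151000.0 / 50225
= 4.5097 MPa

4.5097 MPa


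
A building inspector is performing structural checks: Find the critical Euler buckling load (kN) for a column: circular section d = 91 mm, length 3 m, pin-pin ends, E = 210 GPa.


I = pi * d^4 / 64 = 3366165.53 mm^4
L = 3000.0 mm
P_cr = pi^2 * E * I / L^2
= 9.8696 * 210000.0 * 3366165.53 / 3000.0^2
= 775196.85 N = 775.1968 kN

775.1968 kN


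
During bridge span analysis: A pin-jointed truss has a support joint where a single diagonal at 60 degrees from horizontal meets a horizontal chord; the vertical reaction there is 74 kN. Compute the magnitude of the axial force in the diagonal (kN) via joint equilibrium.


At the joint, only the diagonal has a vertical component, so vertical equilibrium gives:
F * sin(60) = 74
F = 74 / sin(60)
= 74 / 0.866025
= 85.45 kN

85.45 kN


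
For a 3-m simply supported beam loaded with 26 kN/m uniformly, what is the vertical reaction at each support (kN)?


Total load = w * L = 26 * 3 = 78 kN
By symmetry, each reaction R = total / 2 = 78 / 2 = 39.0 kN

39.0 kN


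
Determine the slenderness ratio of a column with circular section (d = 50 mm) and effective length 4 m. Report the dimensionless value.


Radius of gyration r = d / 4 = 50 / 4 = 12.5 mm
L_eff = 4000.0 mm
Slenderness ratio = L / r = 4000.0 / 12.5 = 320.0 (dimensionless)

320.0 (dimensionless)


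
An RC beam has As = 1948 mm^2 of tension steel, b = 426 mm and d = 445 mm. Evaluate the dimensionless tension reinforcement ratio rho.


rho = As / (b * d)
= 1948 / (426 * 445)
= 1948 / 189570
= 0.010276 (dimensionless)

0.010276 (dimensionless)


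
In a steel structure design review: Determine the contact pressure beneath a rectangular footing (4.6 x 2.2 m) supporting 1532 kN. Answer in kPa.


A = 4.6 * 2.2 = 10.12 m^2
q = P / A = 1532 / 10.12
= 151.3834 kPa

151.3834 kPa


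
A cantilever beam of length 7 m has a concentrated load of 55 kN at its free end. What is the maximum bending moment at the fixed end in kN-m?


For a cantilever with a point load at the free end:
M_max = P * L = 55 * 7 = 385 kN-m

385 kN-m


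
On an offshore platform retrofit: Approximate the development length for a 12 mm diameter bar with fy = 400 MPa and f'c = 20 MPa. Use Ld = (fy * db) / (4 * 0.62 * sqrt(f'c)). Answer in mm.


Ld = (fy * db) / (4 * 0.62 * sqrt(f'c))
= (400 * 12) / (4 * 0.62 * sqrt(20))
= 4800 / 11.0909
= 432.79 mm

432.79 mm


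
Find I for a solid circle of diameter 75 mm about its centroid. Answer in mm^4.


r = d / 2 = 75 / 2 = 37.5 mm
I = pi * r^4 / 4 = pi * 37.5^4 / 4
= 1553155.55 mm^4

1553155.55 mm^4


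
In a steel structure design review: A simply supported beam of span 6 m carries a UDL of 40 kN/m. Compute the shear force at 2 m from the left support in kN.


R_A = w * L / 2 = 40 * 6 / 2 = 120.0 kN
V(x) = R_A - w * x = 120.0 - 40 * 2
= 40.0 kN

40.0 kN


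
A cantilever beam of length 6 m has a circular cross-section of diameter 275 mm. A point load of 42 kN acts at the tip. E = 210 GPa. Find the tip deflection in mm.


I = pi * d^4 / 64 = pi * 275^4 / 64 = 280737658.94 mm^4
L = 6000.0 mm, P = 42000.0 N, E = 210000.0 MPa
delta = P * L^3 / (3 * E * I)
= 42000.0 * 6000.0^3 / (3 * 210000.0 * 280737658.94)
= 51.2934 mm

51.2934 mm


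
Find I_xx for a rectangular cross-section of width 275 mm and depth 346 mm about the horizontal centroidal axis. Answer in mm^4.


I = b * h^3 / 12
= 275 * 346^3 / 12
= 275 * 41421736 / 12
= 949248116.67 mm^4

949248116.67 mm^4


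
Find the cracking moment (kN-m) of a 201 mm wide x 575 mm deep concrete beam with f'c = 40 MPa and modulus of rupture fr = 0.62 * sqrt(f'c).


fr = 0.62 * sqrt(40) = 0.62 * 6.3246 = 3.9212 MPa
I = 201 * 575^3 / 12 = 3184332031.25 mm^4
y_t = 287.5 mm
M_cr = fr * I / y_t = 3.9212 * 3184332031.25 / 287.5 N-mm
= 43.4312 kN-m

43.4312 kN-m


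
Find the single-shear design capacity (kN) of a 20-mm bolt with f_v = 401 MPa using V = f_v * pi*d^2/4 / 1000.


A = pi * d^2 / 4 = pi * 20^2 / 4 = 314.1593 mm^2
V = f_v * A / 1000 = 401 * 314.1593 / 1000
= 125.9779 kN

125.9779 kN


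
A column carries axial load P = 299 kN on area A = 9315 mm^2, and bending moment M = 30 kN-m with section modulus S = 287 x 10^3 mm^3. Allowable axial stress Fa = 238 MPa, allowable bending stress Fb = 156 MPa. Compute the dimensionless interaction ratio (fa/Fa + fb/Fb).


f_a = P / A = 299000.0 / 9315 = 32.0988 MPa
f_b = M / S = 30000000.0 / 287000.0 = 104.5296 MPa
Ratio = f_a / Fa + f_b / Fb
= 32.0988 / 238 + 104.5296 / 156
= 0.8049 (dimensionless)

0.8049 (dimensionless)


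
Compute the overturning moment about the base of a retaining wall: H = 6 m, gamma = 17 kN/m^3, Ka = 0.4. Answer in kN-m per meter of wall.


Pa = 0.5 * Ka * gamma * H^2
= 0.5 * 0.4 * 17 * 6^2
= 122.4 kN/m
Arm = H / 3 = 6 / 3 = 2.0 m
Mo = Pa * arm = Pa * H / 3 = 122.4 * 6 / 3 = 244.8 kN-m/m

244.8 kN-m/m


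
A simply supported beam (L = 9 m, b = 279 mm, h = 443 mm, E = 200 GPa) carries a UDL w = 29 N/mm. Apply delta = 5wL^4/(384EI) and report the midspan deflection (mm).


I = 279 * 443^3 / 12 = 2021315637.75 mm^4
L = 9000.0 mm, w = 29 N/mm, E = 200000.0 MPa
delta = 5 * w * L^4 / (384 * E * I)
= 5 * 29 * 9000.0^4 / (384 * 200000.0 * 2021315637.75)
= 6.1283 mm

6.1283 mm


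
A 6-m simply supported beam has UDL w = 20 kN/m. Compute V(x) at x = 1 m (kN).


R_A = w * L / 2 = 20 * 6 / 2 = 60.0 kN
V(x) = R_A - w * x = 60.0 - 20 * 1
= 40.0 kN

40.0 kN


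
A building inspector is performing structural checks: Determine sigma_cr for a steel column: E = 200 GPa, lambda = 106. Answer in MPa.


sigma_cr = pi^2 * E / lambda^2
= 9.8696 * 200000.0 / 106^2
= 9.8696 * 200000.0 / 11236
= 175.6783 MPa

175.6783 MPa


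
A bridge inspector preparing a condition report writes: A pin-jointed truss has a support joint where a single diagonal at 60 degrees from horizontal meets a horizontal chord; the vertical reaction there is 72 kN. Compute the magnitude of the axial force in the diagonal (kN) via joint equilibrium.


At the joint, only the diagonal has a vertical component, so vertical equilibrium gives:
F * sin(60) = 72
F = 72 / sin(60)
= 72 / 0.866025
= 83.14 kN

83.14 kN


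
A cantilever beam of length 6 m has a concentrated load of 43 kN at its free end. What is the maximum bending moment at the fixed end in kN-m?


For a cantilever with a point load at the free end:
M_max = P * L = 43 * 6 = 258 kN-m

258 kN-m


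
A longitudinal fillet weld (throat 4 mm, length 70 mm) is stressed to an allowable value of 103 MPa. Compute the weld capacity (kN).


Strength = throat * length * allowable stress
= 4 * 70 * 103 N
= 28840 N
= 28.84 kN

28.84 kN


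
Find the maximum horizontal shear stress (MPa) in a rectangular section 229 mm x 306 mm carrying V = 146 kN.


A = b * h = 229 * 306 = 70074 mm^2
V = 146 kN = 146000.0 N
tau_max = 1.5 * V / A = 1.5 * 146000.0 / 70074
= 3.1253 MPa

3.1253 MPa


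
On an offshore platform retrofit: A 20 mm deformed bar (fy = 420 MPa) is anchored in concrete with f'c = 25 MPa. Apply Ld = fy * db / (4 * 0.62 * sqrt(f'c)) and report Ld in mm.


Ld = (fy * db) / (4 * 0.62 * sqrt(f'c))
= (420 * 20) / (4 * 0.62 * sqrt(25))
= 8400 / 12.4
= 677.42 mm

677.42 mm


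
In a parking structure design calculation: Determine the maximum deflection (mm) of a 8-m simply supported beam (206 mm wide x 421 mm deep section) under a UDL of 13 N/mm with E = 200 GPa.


I = 206 * 421^3 / 12 = 1280950247.17 mm^4
L = 8000.0 mm, w = 13 N/mm, E = 200000.0 MPa
delta = 5 * w * L^4 / (384 * E * I)
= 5 * 13 * 8000.0^4 / (384 * 200000.0 * 1280950247.17)
= 2.7063 mm

2.7063 mm


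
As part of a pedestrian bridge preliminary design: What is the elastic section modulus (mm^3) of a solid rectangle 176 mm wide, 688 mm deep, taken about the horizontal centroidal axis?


S = b * h^2 / 6
= 176 * 688^2 / 6
= 176 * 473344 / 6
= 13884757.33 mm^3

13884757.33 mm^3


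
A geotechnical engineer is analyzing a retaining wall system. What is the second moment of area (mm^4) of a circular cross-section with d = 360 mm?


r = d / 2 = 360 / 2 = 180.0 mm
I = pi * r^4 / 4 = pi * 180.0^4 / 4
= 824479576.01 mm^4

824479576.01 mm^4


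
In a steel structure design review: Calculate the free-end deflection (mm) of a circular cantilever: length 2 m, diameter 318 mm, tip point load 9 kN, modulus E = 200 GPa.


I = pi * d^4 / 64 = pi * 318^4 / 64 = 501970712.14 mm^4
L = 2000.0 mm, P = 9000.0 N, E = 200000.0 MPa
delta = P * L^3 / (3 * E * I)
= 9000.0 * 2000.0^3 / (3 * 200000.0 * 501970712.14)
= 0.2391 mm

0.2391 mm


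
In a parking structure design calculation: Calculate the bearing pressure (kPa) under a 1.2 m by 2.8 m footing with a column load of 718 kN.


A = 1.2 * 2.8 = 3.36 m^2
q = P / A = 718 / 3.36
= 213.6905 kPa

213.6905 kPa


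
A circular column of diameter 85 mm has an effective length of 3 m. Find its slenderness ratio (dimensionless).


Radius of gyration r = d / 4 = 85 / 4 = 21.25 mm
L_eff = 3000.0 mm
Slenderness ratio = L / r = 3000.0 / 21.25 = 141.18 (dimensionless)

141.18 (dimensionless)


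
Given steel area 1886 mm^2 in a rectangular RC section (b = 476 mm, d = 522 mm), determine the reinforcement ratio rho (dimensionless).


rho = As / (b * d)
= 1886 / (476 * 522)
= 1886 / 248472
= 0.00759 (dimensionless)

0.00759 (dimensionless)


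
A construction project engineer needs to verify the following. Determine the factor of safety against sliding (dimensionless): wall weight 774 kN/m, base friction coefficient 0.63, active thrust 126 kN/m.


Resisting force = mu * W = 0.63 * 774 = 487.62 kN/m
FOS = Resisting / Driving = 487.62 / 126
= 3.87 (dimensionless)

3.87 (dimensionless)
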